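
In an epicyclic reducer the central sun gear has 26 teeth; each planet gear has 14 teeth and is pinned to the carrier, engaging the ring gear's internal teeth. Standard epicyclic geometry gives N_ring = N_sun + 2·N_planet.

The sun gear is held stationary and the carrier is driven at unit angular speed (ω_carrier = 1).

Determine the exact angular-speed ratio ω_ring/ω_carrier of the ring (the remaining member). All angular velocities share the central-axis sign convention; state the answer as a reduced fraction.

N_ring = 26 + 2·14 = 54
26(ω_s−ω_c) = −54(ω_r−ω_c),  ω_s=0, ω_c=1
ω_r = 1 − (26/54)(0−1) = 40/27
ω_r/ω_c = 40/27

40/27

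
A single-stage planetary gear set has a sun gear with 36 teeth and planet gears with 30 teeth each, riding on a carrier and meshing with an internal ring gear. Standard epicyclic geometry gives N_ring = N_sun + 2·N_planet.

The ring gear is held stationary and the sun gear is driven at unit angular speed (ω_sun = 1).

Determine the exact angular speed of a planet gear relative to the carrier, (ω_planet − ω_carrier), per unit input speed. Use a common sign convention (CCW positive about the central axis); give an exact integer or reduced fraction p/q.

N_ring = 36 + 2·30 = 96
36(ω_s−ω_c) = −96(ω_r−ω_c),  ω_r=0, ω_s=1
36(1−ω_c) = −96(0−ω_c)  ⇒  132ω_c = 36  ⇒  ω_c = 3/11
sun–planet: 36·(1−3/11) = −30·(ω_p−ω_c)  ⇒  ω_p−ω_c = −(36/30)·(8/11) = -48/55

-48/55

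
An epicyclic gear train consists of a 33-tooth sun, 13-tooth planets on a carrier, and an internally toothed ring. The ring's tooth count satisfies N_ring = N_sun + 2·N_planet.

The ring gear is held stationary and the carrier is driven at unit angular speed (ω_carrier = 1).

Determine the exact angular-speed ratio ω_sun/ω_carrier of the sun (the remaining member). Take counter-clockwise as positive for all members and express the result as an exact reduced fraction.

N_ring = 33 + 2·13 = 59
33(ω_s−ω_c) = −59(ω_r−ω_c),  ω_r=0, ω_c=1
ω_s = 1 − (59/33)(0−1) = 92/33
ω_s/ω_c = 92/33

92/33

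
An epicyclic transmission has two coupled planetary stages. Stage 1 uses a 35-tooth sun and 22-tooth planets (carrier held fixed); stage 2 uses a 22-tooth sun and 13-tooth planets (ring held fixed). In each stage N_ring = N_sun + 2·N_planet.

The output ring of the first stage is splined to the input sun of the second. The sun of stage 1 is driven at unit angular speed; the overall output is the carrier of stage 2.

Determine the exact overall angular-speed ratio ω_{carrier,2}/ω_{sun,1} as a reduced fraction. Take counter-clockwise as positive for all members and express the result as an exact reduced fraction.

-11/79

Stage 1: N_ring = 35 + 2·22 = 79
Stage 1: 35(ω_s−ω_c) = −79(ω_r−ω_c),  ω_c=0, ω_s=1
Stage 1: ω_r = 0 − (35/79)(1−0) = -35/79
  ⇒ ω_r¹/ω_s¹ = -35/79
Stage 2: N_ring = 22 + 2·13 = 48
Stage 2: 22(ω_s−ω_c) = −48(ω_r−ω_c),  ω_r=0, ω_s=1
Stage 2: 22(1−ω_c) = −48(0−ω_c)  ⇒  70ω_c = 22  ⇒  ω_c = 11/35
  ⇒ ω_c²/ω_s² = 11/35
Coupling ω_s² = ω_r¹ ⇒ overall = -35/79 × 11/35 = -11/79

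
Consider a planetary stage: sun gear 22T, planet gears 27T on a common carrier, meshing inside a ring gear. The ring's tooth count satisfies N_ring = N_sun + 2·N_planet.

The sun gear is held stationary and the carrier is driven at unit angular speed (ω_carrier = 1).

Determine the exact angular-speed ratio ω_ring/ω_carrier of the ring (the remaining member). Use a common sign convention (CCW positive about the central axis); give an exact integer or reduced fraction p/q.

49/38

N_ring = 22 + 2·27 = 76
22(ω_s−ω_c) = −76(ω_r−ω_c),  ω_s=0, ω_c=1
ω_r = 1 − (22/76)(0−1) = 49/38
ω_r/ω_c = 49/38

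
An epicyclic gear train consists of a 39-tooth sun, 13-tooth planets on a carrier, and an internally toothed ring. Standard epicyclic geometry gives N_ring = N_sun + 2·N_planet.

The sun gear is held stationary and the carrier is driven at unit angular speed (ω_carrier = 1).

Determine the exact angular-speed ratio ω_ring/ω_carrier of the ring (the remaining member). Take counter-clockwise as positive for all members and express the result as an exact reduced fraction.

N_ring = 39 + 2·13 = 65
39(ω_s−ω_c) = −65(ω_r−ω_c),  ω_s=0, ω_c=1
ω_r = 1 − (39/65)(0−1) = 8/5
ω_r/ω_c = 8/5

8/5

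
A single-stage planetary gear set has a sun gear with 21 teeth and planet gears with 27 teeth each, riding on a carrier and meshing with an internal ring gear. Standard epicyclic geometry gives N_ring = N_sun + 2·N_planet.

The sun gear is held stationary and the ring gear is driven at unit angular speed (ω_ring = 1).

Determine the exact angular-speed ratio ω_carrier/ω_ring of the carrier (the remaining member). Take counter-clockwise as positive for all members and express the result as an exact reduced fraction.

N_ring = 21 + 2·27 = 75
21(ω_s−ω_c) = −75(ω_r−ω_c),  ω_s=0, ω_r=1
21(0−ω_c) = −75(1−ω_c)  ⇒  96ω_c = 75  ⇒  ω_c = 25/32
ω_c/ω_r = 25/32

25/32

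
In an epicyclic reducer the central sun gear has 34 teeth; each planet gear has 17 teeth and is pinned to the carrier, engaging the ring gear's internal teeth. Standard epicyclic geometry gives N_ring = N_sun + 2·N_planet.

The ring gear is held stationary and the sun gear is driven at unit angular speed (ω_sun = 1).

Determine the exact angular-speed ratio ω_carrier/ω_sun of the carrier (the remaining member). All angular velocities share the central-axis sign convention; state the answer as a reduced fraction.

1/3

N_ring = 34 + 2·17 = 68
34(ω_s−ω_c) = −68(ω_r−ω_c),  ω_r=0, ω_s=1
34(1−ω_c) = −68(0−ω_c)  ⇒  102ω_c = 34  ⇒  ω_c = 1/3
ω_c/ω_s = 1/3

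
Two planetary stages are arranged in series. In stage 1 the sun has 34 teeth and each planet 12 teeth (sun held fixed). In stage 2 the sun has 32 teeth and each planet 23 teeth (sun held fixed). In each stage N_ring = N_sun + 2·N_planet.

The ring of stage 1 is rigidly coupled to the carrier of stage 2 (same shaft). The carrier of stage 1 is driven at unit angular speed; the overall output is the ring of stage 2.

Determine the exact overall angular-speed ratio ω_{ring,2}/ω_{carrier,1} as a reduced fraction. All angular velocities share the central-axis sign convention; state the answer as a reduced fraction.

2530/1131

Stage 1: N_ring = 34 + 2·12 = 58
Stage 1: 34(ω_s−ω_c) = −58(ω_r−ω_c),  ω_s=0, ω_c=1
Stage 1: ω_r = 1 − (34/58)(0−1) = 46/29
  ⇒ ω_r¹/ω_c¹ = 46/29
Stage 2: N_ring = 32 + 2·23 = 78
Stage 2: 32(ω_s−ω_c) = −78(ω_r−ω_c),  ω_s=0, ω_c=1
Stage 2: ω_r = 1 − (32/78)(0−1) = 55/39
  ⇒ ω_r²/ω_c² = 55/39
Coupling ω_c² = ω_r¹ ⇒ overall = 46/29 × 55/39 = 2530/1131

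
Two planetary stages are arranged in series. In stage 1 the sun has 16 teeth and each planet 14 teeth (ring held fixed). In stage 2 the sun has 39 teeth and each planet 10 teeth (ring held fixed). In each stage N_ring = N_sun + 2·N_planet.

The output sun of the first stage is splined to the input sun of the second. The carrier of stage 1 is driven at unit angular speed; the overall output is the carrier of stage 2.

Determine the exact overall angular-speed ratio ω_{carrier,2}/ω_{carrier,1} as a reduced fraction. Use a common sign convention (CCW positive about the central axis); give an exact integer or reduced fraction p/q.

Stage 1: N_ring = 16 + 2·14 = 44
Stage 1: 16(ω_s−ω_c) = −44(ω_r−ω_c),  ω_r=0, ω_c=1
Stage 1: ω_s = 1 − (44/16)(0−1) = 15/4
  ⇒ ω_s¹/ω_c¹ = 15/4
Stage 2: N_ring = 39 + 2·10 = 59
Stage 2: 39(ω_s−ω_c) = −59(ω_r−ω_c),  ω_r=0, ω_s=1
Stage 2: 39(1−ω_c) = −59(0−ω_c)  ⇒  98ω_c = 39  ⇒  ω_c = 39/98
  ⇒ ω_c²/ω_s² = 39/98
Coupling ω_s² = ω_s¹ ⇒ overall = 15/4 × 39/98 = 585/392

585/392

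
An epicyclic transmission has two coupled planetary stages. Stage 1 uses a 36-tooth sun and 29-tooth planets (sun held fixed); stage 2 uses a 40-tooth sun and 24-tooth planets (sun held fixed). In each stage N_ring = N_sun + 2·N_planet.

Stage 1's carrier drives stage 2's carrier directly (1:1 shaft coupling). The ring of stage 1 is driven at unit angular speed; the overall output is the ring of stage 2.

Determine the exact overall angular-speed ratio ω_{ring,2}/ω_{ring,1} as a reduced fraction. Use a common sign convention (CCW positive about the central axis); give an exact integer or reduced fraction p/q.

Stage 1: N_ring = 36 + 2·29 = 94
Stage 1: 36(ω_s−ω_c) = −94(ω_r−ω_c),  ω_s=0, ω_r=1
Stage 1: 36(0−ω_c) = −94(1−ω_c)  ⇒  130ω_c = 94  ⇒  ω_c = 47/65
  ⇒ ω_c¹/ω_r¹ = 47/65
Stage 2: N_ring = 40 + 2·24 = 88
Stage 2: 40(ω_s−ω_c) = −88(ω_r−ω_c),  ω_s=0, ω_c=1
Stage 2: ω_r = 1 − (40/88)(0−1) = 16/11
  ⇒ ω_r²/ω_c² = 16/11
Coupling ω_c² = ω_c¹ ⇒ overall = 47/65 × 16/11 = 752/715

752/715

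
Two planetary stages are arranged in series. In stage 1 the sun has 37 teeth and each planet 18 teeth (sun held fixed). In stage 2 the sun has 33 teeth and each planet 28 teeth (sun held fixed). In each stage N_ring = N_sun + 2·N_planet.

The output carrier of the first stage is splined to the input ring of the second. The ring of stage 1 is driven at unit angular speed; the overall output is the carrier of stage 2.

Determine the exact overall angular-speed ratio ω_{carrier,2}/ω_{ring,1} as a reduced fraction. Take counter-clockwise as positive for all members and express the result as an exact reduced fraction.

Stage 1: N_ring = 37 + 2·18 = 73
Stage 1: 37(ω_s−ω_c) = −73(ω_r−ω_c),  ω_s=0, ω_r=1
Stage 1: 37(0−ω_c) = −73(1−ω_c)  ⇒  110ω_c = 73  ⇒  ω_c = 73/110
  ⇒ ω_c¹/ω_r¹ = 73/110
Stage 2: N_ring = 33 + 2·28 = 89
Stage 2: 33(ω_s−ω_c) = −89(ω_r−ω_c),  ω_s=0, ω_r=1
Stage 2: 33(0−ω_c) = −89(1−ω_c)  ⇒  122ω_c = 89  ⇒  ω_c = 89/122
  ⇒ ω_c²/ω_r² = 89/122
Coupling ω_r² = ω_c¹ ⇒ overall = 73/110 × 89/122 = 6497/13420

6497/13420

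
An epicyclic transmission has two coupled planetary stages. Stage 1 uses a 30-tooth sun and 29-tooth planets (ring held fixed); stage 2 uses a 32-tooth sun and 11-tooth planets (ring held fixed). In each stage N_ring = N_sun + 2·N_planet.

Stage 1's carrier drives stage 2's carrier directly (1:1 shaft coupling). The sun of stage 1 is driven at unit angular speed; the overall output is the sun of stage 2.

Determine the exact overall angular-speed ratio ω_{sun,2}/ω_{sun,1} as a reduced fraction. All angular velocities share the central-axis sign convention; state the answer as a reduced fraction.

Stage 1: N_ring = 30 + 2·29 = 88
Stage 1: 30(ω_s−ω_c) = −88(ω_r−ω_c),  ω_r=0, ω_s=1
Stage 1: 30(1−ω_c) = −88(0−ω_c)  ⇒  118ω_c = 30  ⇒  ω_c = 15/59
  ⇒ ω_c¹/ω_s¹ = 15/59
Stage 2: N_ring = 32 + 2·11 = 54
Stage 2: 32(ω_s−ω_c) = −54(ω_r−ω_c),  ω_r=0, ω_c=1
Stage 2: ω_s = 1 − (54/32)(0−1) = 43/16
  ⇒ ω_s²/ω_c² = 43/16
Coupling ω_c² = ω_c¹ ⇒ overall = 15/59 × 43/16 = 645/944

645/944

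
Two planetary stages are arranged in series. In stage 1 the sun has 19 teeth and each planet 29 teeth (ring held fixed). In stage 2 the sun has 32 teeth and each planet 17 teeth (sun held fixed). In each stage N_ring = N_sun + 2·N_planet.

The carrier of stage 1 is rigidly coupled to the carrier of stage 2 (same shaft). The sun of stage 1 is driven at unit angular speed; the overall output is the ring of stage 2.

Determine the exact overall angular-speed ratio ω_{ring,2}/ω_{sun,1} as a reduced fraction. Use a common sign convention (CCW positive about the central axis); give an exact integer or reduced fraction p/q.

931/3168

Stage 1: N_ring = 19 + 2·29 = 77
Stage 1: 19(ω_s−ω_c) = −77(ω_r−ω_c),  ω_r=0, ω_s=1
Stage 1: 19(1−ω_c) = −77(0−ω_c)  ⇒  96ω_c = 19  ⇒  ω_c = 19/96
  ⇒ ω_c¹/ω_s¹ = 19/96
Stage 2: N_ring = 32 + 2·17 = 66
Stage 2: 32(ω_s−ω_c) = −66(ω_r−ω_c),  ω_s=0, ω_c=1
Stage 2: ω_r = 1 − (32/66)(0−1) = 49/33
  ⇒ ω_r²/ω_c² = 49/33
Coupling ω_c² = ω_c¹ ⇒ overall = 19/96 × 49/33 = 931/3168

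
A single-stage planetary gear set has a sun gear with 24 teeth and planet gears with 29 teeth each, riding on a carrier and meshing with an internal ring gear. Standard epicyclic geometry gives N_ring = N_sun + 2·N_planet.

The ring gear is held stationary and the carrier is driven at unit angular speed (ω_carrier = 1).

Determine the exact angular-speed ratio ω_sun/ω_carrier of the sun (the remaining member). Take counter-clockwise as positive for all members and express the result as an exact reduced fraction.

53/12

N_ring = 24 + 2·29 = 82
24(ω_s−ω_c) = −82(ω_r−ω_c),  ω_r=0, ω_c=1
ω_s = 1 − (82/24)(0−1) = 53/12
ω_s/ω_c = 53/12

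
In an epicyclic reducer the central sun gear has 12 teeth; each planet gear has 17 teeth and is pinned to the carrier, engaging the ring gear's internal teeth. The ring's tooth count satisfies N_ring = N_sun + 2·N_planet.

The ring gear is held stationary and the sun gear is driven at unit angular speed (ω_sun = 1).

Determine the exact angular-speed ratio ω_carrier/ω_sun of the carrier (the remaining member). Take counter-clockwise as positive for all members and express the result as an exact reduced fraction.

N_ring = 12 + 2·17 = 46
12(ω_s−ω_c) = −46(ω_r−ω_c),  ω_r=0, ω_s=1
12(1−ω_c) = −46(0−ω_c)  ⇒  58ω_c = 12  ⇒  ω_c = 6/29
ω_c/ω_s = 6/29

6/29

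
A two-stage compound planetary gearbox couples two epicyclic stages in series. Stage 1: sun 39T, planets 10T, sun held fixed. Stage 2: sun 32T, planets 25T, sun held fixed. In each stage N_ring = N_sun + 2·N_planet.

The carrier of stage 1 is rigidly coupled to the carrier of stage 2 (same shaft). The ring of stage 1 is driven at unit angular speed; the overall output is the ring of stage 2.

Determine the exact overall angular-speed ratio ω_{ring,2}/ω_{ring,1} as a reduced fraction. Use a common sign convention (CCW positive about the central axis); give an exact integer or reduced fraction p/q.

Stage 1: N_ring = 39 + 2·10 = 59
Stage 1: 39(ω_s−ω_c) = −59(ω_r−ω_c),  ω_s=0, ω_r=1
Stage 1: 39(0−ω_c) = −59(1−ω_c)  ⇒  98ω_c = 59  ⇒  ω_c = 59/98
  ⇒ ω_c¹/ω_r¹ = 59/98
Stage 2: N_ring = 32 + 2·25 = 82
Stage 2: 32(ω_s−ω_c) = −82(ω_r−ω_c),  ω_s=0, ω_c=1
Stage 2: ω_r = 1 − (32/82)(0−1) = 57/41
  ⇒ ω_r²/ω_c² = 57/41
Coupling ω_c² = ω_c¹ ⇒ overall = 59/98 × 57/41 = 3363/4018

3363/4018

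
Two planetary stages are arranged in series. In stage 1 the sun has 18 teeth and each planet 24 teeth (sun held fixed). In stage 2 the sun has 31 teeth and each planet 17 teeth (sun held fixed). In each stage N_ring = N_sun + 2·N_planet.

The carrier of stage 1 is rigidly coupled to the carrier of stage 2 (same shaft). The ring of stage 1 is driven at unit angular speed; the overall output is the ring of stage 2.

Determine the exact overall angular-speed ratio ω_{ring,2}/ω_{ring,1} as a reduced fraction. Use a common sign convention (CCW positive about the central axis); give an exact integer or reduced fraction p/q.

528/455

Stage 1: N_ring = 18 + 2·24 = 66
Stage 1: 18(ω_s−ω_c) = −66(ω_r−ω_c),  ω_s=0, ω_r=1
Stage 1: 18(0−ω_c) = −66(1−ω_c)  ⇒  84ω_c = 66  ⇒  ω_c = 11/14
  ⇒ ω_c¹/ω_r¹ = 11/14
Stage 2: N_ring = 31 + 2·17 = 65
Stage 2: 31(ω_s−ω_c) = −65(ω_r−ω_c),  ω_s=0, ω_c=1
Stage 2: ω_r = 1 − (31/65)(0−1) = 96/65
  ⇒ ω_r²/ω_c² = 96/65
Coupling ω_c² = ω_c¹ ⇒ overall = 11/14 × 96/65 = 528/455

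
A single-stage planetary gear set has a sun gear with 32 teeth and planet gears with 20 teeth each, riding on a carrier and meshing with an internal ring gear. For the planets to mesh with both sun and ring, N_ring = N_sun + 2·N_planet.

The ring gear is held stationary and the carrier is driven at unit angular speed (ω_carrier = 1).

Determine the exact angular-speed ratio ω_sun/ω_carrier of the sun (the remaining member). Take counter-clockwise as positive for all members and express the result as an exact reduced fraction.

13/4

N_ring = 32 + 2·20 = 72
32(ω_s−ω_c) = −72(ω_r−ω_c),  ω_r=0, ω_c=1
ω_s = 1 − (72/32)(0−1) = 13/4
ω_s/ω_c = 13/4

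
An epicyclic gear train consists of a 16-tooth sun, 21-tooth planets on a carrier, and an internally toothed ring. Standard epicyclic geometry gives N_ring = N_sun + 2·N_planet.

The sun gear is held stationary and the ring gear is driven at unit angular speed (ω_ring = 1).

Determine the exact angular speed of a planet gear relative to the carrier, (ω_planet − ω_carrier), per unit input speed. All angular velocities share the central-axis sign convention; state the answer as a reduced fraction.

464/777

N_ring = 16 + 2·21 = 58
16(ω_s−ω_c) = −58(ω_r−ω_c),  ω_s=0, ω_r=1
16(0−ω_c) = −58(1−ω_c)  ⇒  74ω_c = 58  ⇒  ω_c = 29/37
sun–planet: 16·(0−29/37) = −21·(ω_p−ω_c)  ⇒  ω_p−ω_c = −(16/21)·(-29/37) = 464/777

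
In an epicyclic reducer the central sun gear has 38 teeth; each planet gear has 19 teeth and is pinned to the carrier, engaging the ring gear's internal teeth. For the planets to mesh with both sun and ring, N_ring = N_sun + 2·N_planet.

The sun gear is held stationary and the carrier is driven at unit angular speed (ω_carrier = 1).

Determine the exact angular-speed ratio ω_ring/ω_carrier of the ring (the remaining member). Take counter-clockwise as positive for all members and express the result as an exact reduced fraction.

N_ring = 38 + 2·19 = 76
38(ω_s−ω_c) = −76(ω_r−ω_c),  ω_s=0, ω_c=1
ω_r = 1 − (38/76)(0−1) = 3/2
ω_r/ω_c = 3/2

3/2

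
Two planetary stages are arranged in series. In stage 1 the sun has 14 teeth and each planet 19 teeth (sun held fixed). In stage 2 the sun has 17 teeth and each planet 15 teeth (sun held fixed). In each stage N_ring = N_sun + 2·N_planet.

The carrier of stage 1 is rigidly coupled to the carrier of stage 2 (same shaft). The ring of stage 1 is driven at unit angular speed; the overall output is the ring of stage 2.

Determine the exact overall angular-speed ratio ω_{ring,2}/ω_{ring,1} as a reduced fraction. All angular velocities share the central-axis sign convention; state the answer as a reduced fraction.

1664/1551

Stage 1: N_ring = 14 + 2·19 = 52
Stage 1: 14(ω_s−ω_c) = −52(ω_r−ω_c),  ω_s=0, ω_r=1
Stage 1: 14(0−ω_c) = −52(1−ω_c)  ⇒  66ω_c = 52  ⇒  ω_c = 26/33
  ⇒ ω_c¹/ω_r¹ = 26/33
Stage 2: N_ring = 17 + 2·15 = 47
Stage 2: 17(ω_s−ω_c) = −47(ω_r−ω_c),  ω_s=0, ω_c=1
Stage 2: ω_r = 1 − (17/47)(0−1) = 64/47
  ⇒ ω_r²/ω_c² = 64/47
Coupling ω_c² = ω_c¹ ⇒ overall = 26/33 × 64/47 = 1664/1551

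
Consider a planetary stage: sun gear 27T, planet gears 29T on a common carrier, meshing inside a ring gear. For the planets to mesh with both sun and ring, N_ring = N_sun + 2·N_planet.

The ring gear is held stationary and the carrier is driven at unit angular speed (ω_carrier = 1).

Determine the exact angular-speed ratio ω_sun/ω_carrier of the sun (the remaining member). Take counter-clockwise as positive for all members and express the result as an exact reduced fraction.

112/27

N_ring = 27 + 2·29 = 85
27(ω_s−ω_c) = −85(ω_r−ω_c),  ω_r=0, ω_c=1
ω_s = 1 − (85/27)(0−1) = 112/27
ω_s/ω_c = 112/27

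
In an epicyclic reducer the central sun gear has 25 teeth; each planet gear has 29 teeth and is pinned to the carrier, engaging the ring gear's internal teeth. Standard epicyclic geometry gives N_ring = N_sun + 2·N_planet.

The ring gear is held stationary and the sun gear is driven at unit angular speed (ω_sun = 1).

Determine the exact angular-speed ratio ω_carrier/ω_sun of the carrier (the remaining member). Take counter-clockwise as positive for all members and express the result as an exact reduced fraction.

25/108

N_ring = 25 + 2·29 = 83
25(ω_s−ω_c) = −83(ω_r−ω_c),  ω_r=0, ω_s=1
25(1−ω_c) = −83(0−ω_c)  ⇒  108ω_c = 25  ⇒  ω_c = 25/108
ω_c/ω_s = 25/108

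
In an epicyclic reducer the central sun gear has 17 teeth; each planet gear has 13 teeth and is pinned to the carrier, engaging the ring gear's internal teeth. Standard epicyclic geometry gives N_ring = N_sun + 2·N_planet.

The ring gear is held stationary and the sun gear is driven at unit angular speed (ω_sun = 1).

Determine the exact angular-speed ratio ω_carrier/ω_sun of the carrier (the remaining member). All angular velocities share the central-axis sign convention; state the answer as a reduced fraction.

17/60

N_ring = 17 + 2·13 = 43
17(ω_s−ω_c) = −43(ω_r−ω_c),  ω_r=0, ω_s=1
17(1−ω_c) = −43(0−ω_c)  ⇒  60ω_c = 17  ⇒  ω_c = 17/60
ω_c/ω_s = 17/60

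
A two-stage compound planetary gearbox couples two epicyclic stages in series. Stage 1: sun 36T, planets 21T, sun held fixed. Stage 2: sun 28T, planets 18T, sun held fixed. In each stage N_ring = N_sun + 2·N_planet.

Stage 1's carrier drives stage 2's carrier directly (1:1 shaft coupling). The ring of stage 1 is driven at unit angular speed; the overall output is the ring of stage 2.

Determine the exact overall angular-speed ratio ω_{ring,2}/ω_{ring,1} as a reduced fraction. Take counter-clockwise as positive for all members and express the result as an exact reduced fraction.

Stage 1: N_ring = 36 + 2·21 = 78
Stage 1: 36(ω_s−ω_c) = −78(ω_r−ω_c),  ω_s=0, ω_r=1
Stage 1: 36(0−ω_c) = −78(1−ω_c)  ⇒  114ω_c = 78  ⇒  ω_c = 13/19
  ⇒ ω_c¹/ω_r¹ = 13/19
Stage 2: N_ring = 28 + 2·18 = 64
Stage 2: 28(ω_s−ω_c) = −64(ω_r−ω_c),  ω_s=0, ω_c=1
Stage 2: ω_r = 1 − (28/64)(0−1) = 23/16
  ⇒ ω_r²/ω_c² = 23/16
Coupling ω_c² = ω_c¹ ⇒ overall = 13/19 × 23/16 = 299/304

299/304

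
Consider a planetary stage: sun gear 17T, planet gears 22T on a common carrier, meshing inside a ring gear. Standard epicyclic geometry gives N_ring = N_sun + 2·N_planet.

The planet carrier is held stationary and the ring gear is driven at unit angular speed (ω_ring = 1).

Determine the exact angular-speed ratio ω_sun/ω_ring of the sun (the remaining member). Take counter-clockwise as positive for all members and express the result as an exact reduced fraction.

N_ring = 17 + 2·22 = 61
17(ω_s−ω_c) = −61(ω_r−ω_c),  ω_c=0, ω_r=1
ω_s = 0 − (61/17)(1−0) = -61/17
ω_s/ω_r = -61/17

-61/17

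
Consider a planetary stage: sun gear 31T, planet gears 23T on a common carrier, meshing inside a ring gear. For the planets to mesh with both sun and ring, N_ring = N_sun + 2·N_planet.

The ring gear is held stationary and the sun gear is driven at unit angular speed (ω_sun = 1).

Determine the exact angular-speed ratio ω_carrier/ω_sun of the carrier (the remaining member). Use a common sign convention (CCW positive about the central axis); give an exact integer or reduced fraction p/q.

N_ring = 31 + 2·23 = 77
31(ω_s−ω_c) = −77(ω_r−ω_c),  ω_r=0, ω_s=1
31(1−ω_c) = −77(0−ω_c)  ⇒  108ω_c = 31  ⇒  ω_c = 31/108
ω_c/ω_s = 31/108

31/108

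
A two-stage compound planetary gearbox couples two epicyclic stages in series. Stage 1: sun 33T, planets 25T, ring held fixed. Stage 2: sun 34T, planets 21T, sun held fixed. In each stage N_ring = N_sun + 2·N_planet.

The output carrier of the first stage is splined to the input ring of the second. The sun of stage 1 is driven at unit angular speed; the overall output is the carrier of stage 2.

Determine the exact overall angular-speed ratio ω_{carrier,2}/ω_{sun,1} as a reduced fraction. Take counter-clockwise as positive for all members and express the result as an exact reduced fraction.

57/290

Stage 1: N_ring = 33 + 2·25 = 83
Stage 1: 33(ω_s−ω_c) = −83(ω_r−ω_c),  ω_r=0, ω_s=1
Stage 1: 33(1−ω_c) = −83(0−ω_c)  ⇒  116ω_c = 33  ⇒  ω_c = 33/116
  ⇒ ω_c¹/ω_s¹ = 33/116
Stage 2: N_ring = 34 + 2·21 = 76
Stage 2: 34(ω_s−ω_c) = −76(ω_r−ω_c),  ω_s=0, ω_r=1
Stage 2: 34(0−ω_c) = −76(1−ω_c)  ⇒  110ω_c = 76  ⇒  ω_c = 38/55
  ⇒ ω_c²/ω_r² = 38/55
Coupling ω_r² = ω_c¹ ⇒ overall = 33/116 × 38/55 = 57/290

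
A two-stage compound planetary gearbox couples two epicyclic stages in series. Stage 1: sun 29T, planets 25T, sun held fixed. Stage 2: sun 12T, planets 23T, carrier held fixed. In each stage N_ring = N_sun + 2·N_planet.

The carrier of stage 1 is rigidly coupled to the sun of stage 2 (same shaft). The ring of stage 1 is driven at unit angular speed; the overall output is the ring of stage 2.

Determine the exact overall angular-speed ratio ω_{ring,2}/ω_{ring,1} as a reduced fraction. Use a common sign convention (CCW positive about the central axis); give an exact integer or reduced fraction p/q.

-79/522

Stage 1: N_ring = 29 + 2·25 = 79
Stage 1: 29(ω_s−ω_c) = −79(ω_r−ω_c),  ω_s=0, ω_r=1
Stage 1: 29(0−ω_c) = −79(1−ω_c)  ⇒  108ω_c = 79  ⇒  ω_c = 79/108
  ⇒ ω_c¹/ω_r¹ = 79/108
Stage 2: N_ring = 12 + 2·23 = 58
Stage 2: 12(ω_s−ω_c) = −58(ω_r−ω_c),  ω_c=0, ω_s=1
Stage 2: ω_r = 0 − (12/58)(1−0) = -6/29
  ⇒ ω_r²/ω_s² = -6/29
Coupling ω_s² = ω_c¹ ⇒ overall = 79/108 × -6/29 = -79/522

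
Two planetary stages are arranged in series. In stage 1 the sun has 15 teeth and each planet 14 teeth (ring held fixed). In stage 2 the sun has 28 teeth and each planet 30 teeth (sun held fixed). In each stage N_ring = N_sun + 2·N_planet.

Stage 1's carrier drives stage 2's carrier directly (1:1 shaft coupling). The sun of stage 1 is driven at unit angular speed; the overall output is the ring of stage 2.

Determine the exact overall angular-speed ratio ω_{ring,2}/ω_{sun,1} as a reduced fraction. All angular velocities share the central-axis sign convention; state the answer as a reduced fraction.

Stage 1: N_ring = 15 + 2·14 = 43
Stage 1: 15(ω_s−ω_c) = −43(ω_r−ω_c),  ω_r=0, ω_s=1
Stage 1: 15(1−ω_c) = −43(0−ω_c)  ⇒  58ω_c = 15  ⇒  ω_c = 15/58
  ⇒ ω_c¹/ω_s¹ = 15/58
Stage 2: N_ring = 28 + 2·30 = 88
Stage 2: 28(ω_s−ω_c) = −88(ω_r−ω_c),  ω_s=0, ω_c=1
Stage 2: ω_r = 1 − (28/88)(0−1) = 29/22
  ⇒ ω_r²/ω_c² = 29/22
Coupling ω_c² = ω_c¹ ⇒ overall = 15/58 × 29/22 = 15/44

15/44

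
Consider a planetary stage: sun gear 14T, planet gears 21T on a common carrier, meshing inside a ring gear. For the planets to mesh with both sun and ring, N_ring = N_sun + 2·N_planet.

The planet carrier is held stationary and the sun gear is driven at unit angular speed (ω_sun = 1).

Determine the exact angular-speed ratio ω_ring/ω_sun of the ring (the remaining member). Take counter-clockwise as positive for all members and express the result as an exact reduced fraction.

-1/4

N_ring = 14 + 2·21 = 56
14(ω_s−ω_c) = −56(ω_r−ω_c),  ω_c=0, ω_s=1
ω_r = 0 − (14/56)(1−0) = -1/4
ω_r/ω_s = -1/4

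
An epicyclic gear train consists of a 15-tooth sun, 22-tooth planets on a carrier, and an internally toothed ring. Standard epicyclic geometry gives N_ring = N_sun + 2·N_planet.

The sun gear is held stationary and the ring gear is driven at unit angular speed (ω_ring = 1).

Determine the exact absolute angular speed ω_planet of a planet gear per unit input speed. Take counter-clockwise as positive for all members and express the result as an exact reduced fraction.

N_ring = 15 + 2·22 = 59
15(ω_s−ω_c) = −59(ω_r−ω_c),  ω_s=0, ω_r=1
15(0−ω_c) = −59(1−ω_c)  ⇒  74ω_c = 59  ⇒  ω_c = 59/74
sun–planet: 15·(0−59/74) = −22·(ω_p−ω_c)  ⇒  ω_p−ω_c = −(15/22)·(-59/74) = 885/1628
ω_p = 59/74 + 885/1628 = 59/44

59/44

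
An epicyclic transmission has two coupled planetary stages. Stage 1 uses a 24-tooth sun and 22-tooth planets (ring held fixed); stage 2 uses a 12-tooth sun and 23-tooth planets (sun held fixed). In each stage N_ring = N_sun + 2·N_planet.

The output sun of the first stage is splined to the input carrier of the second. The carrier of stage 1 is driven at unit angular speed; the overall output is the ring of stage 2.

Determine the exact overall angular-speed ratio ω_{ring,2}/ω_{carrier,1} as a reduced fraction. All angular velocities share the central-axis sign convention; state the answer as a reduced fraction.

Stage 1: N_ring = 24 + 2·22 = 68
Stage 1: 24(ω_s−ω_c) = −68(ω_r−ω_c),  ω_r=0, ω_c=1
Stage 1: ω_s = 1 − (68/24)(0−1) = 23/6
  ⇒ ω_s¹/ω_c¹ = 23/6
Stage 2: N_ring = 12 + 2·23 = 58
Stage 2: 12(ω_s−ω_c) = −58(ω_r−ω_c),  ω_s=0, ω_c=1
Stage 2: ω_r = 1 − (12/58)(0−1) = 35/29
  ⇒ ω_r²/ω_c² = 35/29
Coupling ω_c² = ω_s¹ ⇒ overall = 23/6 × 35/29 = 805/174

805/174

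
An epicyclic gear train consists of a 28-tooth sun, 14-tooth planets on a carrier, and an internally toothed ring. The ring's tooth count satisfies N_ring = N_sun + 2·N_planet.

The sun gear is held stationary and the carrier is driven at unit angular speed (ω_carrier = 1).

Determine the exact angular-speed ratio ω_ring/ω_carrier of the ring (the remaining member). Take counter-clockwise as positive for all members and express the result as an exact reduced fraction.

N_ring = 28 + 2·14 = 56
28(ω_s−ω_c) = −56(ω_r−ω_c),  ω_s=0, ω_c=1
ω_r = 1 − (28/56)(0−1) = 3/2
ω_r/ω_c = 3/2

3/2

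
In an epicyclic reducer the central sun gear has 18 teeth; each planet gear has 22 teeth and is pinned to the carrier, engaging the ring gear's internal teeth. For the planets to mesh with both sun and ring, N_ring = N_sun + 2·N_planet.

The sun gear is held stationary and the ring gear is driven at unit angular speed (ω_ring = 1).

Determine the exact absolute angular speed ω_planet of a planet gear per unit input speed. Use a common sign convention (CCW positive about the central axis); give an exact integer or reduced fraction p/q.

31/22

N_ring = 18 + 2·22 = 62
18(ω_s−ω_c) = −62(ω_r−ω_c),  ω_s=0, ω_r=1
18(0−ω_c) = −62(1−ω_c)  ⇒  80ω_c = 62  ⇒  ω_c = 31/40
sun–planet: 18·(0−31/40) = −22·(ω_p−ω_c)  ⇒  ω_p−ω_c = −(18/22)·(-31/40) = 279/440
ω_p = 31/40 + 279/440 = 31/22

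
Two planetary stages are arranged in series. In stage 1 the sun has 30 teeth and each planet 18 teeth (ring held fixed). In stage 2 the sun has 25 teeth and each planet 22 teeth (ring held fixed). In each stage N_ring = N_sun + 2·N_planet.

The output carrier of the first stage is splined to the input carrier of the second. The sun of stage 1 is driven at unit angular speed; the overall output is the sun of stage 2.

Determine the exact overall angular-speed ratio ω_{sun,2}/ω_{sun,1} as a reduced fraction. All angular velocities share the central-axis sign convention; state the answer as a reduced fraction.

Stage 1: N_ring = 30 + 2·18 = 66
Stage 1: 30(ω_s−ω_c) = −66(ω_r−ω_c),  ω_r=0, ω_s=1
Stage 1: 30(1−ω_c) = −66(0−ω_c)  ⇒  96ω_c = 30  ⇒  ω_c = 5/16
  ⇒ ω_c¹/ω_s¹ = 5/16
Stage 2: N_ring = 25 + 2·22 = 69
Stage 2: 25(ω_s−ω_c) = −69(ω_r−ω_c),  ω_r=0, ω_c=1
Stage 2: ω_s = 1 − (69/25)(0−1) = 94/25
  ⇒ ω_s²/ω_c² = 94/25
Coupling ω_c² = ω_c¹ ⇒ overall = 5/16 × 94/25 = 47/40

47/40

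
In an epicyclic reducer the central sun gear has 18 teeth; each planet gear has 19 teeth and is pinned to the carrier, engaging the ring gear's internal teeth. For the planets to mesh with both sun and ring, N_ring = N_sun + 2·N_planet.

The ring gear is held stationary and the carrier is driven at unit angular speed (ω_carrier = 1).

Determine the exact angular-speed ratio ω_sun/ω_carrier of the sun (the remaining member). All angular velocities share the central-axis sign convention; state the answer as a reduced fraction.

37/9

N_ring = 18 + 2·19 = 56
18(ω_s−ω_c) = −56(ω_r−ω_c),  ω_r=0, ω_c=1
ω_s = 1 − (56/18)(0−1) = 37/9
ω_s/ω_c = 37/9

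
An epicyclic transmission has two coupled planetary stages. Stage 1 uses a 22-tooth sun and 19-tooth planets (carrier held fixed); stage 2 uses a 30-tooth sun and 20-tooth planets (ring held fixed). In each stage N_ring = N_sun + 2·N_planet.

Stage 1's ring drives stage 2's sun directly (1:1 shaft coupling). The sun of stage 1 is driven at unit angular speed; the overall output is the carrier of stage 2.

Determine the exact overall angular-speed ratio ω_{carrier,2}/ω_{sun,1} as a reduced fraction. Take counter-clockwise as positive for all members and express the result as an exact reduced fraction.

-11/100

Stage 1: N_ring = 22 + 2·19 = 60
Stage 1: 22(ω_s−ω_c) = −60(ω_r−ω_c),  ω_c=0, ω_s=1
Stage 1: ω_r = 0 − (22/60)(1−0) = -11/30
  ⇒ ω_r¹/ω_s¹ = -11/30
Stage 2: N_ring = 30 + 2·20 = 70
Stage 2: 30(ω_s−ω_c) = −70(ω_r−ω_c),  ω_r=0, ω_s=1
Stage 2: 30(1−ω_c) = −70(0−ω_c)  ⇒  100ω_c = 30  ⇒  ω_c = 3/10
  ⇒ ω_c²/ω_s² = 3/10
Coupling ω_s² = ω_r¹ ⇒ overall = -11/30 × 3/10 = -11/100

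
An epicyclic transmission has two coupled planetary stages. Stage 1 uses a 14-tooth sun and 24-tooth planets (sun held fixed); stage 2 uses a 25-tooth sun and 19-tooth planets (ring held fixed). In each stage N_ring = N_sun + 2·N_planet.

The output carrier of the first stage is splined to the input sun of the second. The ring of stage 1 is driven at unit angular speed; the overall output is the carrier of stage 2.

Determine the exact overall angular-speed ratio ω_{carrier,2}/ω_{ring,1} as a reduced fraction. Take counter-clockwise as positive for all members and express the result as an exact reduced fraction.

Stage 1: N_ring = 14 + 2·24 = 62
Stage 1: 14(ω_s−ω_c) = −62(ω_r−ω_c),  ω_s=0, ω_r=1
Stage 1: 14(0−ω_c) = −62(1−ω_c)  ⇒  76ω_c = 62  ⇒  ω_c = 31/38
  ⇒ ω_c¹/ω_r¹ = 31/38
Stage 2: N_ring = 25 + 2·19 = 63
Stage 2: 25(ω_s−ω_c) = −63(ω_r−ω_c),  ω_r=0, ω_s=1
Stage 2: 25(1−ω_c) = −63(0−ω_c)  ⇒  88ω_c = 25  ⇒  ω_c = 25/88
  ⇒ ω_c²/ω_s² = 25/88
Coupling ω_s² = ω_c¹ ⇒ overall = 31/38 × 25/88 = 775/3344

775/3344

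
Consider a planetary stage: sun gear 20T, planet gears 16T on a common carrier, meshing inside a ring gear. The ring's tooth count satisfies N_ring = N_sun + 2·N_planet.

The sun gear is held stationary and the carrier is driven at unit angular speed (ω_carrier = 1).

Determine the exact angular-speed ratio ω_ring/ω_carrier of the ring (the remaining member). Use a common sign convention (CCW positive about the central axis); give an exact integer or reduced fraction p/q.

N_ring = 20 + 2·16 = 52
20(ω_s−ω_c) = −52(ω_r−ω_c),  ω_s=0, ω_c=1
ω_r = 1 − (20/52)(0−1) = 18/13
ω_r/ω_c = 18/13

18/13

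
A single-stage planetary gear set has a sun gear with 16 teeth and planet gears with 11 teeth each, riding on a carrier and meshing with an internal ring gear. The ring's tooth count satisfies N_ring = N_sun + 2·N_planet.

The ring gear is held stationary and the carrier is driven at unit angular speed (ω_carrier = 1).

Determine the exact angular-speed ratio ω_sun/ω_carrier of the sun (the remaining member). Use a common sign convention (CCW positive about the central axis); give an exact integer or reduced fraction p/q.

27/8

N_ring = 16 + 2·11 = 38
16(ω_s−ω_c) = −38(ω_r−ω_c),  ω_r=0, ω_c=1
ω_s = 1 − (38/16)(0−1) = 27/8
ω_s/ω_c = 27/8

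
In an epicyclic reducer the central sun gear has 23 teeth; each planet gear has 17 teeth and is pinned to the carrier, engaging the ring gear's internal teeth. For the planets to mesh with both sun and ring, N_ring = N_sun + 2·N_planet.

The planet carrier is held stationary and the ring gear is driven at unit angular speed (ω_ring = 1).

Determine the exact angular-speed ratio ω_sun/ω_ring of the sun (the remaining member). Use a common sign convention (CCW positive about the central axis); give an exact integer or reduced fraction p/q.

-57/23

N_ring = 23 + 2·17 = 57
23(ω_s−ω_c) = −57(ω_r−ω_c),  ω_c=0, ω_r=1
ω_s = 0 − (57/23)(1−0) = -57/23
ω_s/ω_r = -57/23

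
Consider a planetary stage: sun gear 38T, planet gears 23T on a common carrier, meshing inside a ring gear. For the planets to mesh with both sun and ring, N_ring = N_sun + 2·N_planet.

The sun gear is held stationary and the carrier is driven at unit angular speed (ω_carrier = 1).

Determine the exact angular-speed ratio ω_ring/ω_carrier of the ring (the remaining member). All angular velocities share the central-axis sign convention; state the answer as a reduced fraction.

61/42

N_ring = 38 + 2·23 = 84
38(ω_s−ω_c) = −84(ω_r−ω_c),  ω_s=0, ω_c=1
ω_r = 1 − (38/84)(0−1) = 61/42
ω_r/ω_c = 61/42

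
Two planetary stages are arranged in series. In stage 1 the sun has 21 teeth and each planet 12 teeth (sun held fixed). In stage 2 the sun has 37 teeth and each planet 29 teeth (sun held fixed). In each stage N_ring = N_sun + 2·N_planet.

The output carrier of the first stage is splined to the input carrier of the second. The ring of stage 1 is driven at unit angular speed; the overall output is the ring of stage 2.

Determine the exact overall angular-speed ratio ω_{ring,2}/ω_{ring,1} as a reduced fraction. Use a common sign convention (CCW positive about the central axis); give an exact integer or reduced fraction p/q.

18/19

Stage 1: N_ring = 21 + 2·12 = 45
Stage 1: 21(ω_s−ω_c) = −45(ω_r−ω_c),  ω_s=0, ω_r=1
Stage 1: 21(0−ω_c) = −45(1−ω_c)  ⇒  66ω_c = 45  ⇒  ω_c = 15/22
  ⇒ ω_c¹/ω_r¹ = 15/22
Stage 2: N_ring = 37 + 2·29 = 95
Stage 2: 37(ω_s−ω_c) = −95(ω_r−ω_c),  ω_s=0, ω_c=1
Stage 2: ω_r = 1 − (37/95)(0−1) = 132/95
  ⇒ ω_r²/ω_c² = 132/95
Coupling ω_c² = ω_c¹ ⇒ overall = 15/22 × 132/95 = 18/19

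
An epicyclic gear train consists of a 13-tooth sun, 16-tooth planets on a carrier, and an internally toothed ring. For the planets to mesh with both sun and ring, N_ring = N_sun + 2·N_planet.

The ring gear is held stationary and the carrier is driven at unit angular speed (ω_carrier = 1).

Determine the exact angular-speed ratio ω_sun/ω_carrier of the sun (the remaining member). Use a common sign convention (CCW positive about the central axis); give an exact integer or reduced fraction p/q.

N_ring = 13 + 2·16 = 45
13(ω_s−ω_c) = −45(ω_r−ω_c),  ω_r=0, ω_c=1
ω_s = 1 − (45/13)(0−1) = 58/13
ω_s/ω_c = 58/13

58/13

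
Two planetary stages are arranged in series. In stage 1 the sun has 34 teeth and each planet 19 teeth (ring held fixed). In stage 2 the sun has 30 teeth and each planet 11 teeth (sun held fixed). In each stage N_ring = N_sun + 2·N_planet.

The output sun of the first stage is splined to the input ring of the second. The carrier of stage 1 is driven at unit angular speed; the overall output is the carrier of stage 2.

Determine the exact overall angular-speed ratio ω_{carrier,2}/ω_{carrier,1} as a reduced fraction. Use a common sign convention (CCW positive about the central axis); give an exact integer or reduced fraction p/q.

Stage 1: N_ring = 34 + 2·19 = 72
Stage 1: 34(ω_s−ω_c) = −72(ω_r−ω_c),  ω_r=0, ω_c=1
Stage 1: ω_s = 1 − (72/34)(0−1) = 53/17
  ⇒ ω_s¹/ω_c¹ = 53/17
Stage 2: N_ring = 30 + 2·11 = 52
Stage 2: 30(ω_s−ω_c) = −52(ω_r−ω_c),  ω_s=0, ω_r=1
Stage 2: 30(0−ω_c) = −52(1−ω_c)  ⇒  82ω_c = 52  ⇒  ω_c = 26/41
  ⇒ ω_c²/ω_r² = 26/41
Coupling ω_r² = ω_s¹ ⇒ overall = 53/17 × 26/41 = 1378/697

1378/697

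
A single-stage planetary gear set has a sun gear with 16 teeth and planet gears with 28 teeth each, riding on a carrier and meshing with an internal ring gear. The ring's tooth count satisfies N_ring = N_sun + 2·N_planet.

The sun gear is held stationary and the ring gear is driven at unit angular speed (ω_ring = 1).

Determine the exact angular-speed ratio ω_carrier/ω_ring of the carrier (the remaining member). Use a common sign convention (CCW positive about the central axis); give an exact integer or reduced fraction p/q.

9/11

N_ring = 16 + 2·28 = 72
16(ω_s−ω_c) = −72(ω_r−ω_c),  ω_s=0, ω_r=1
16(0−ω_c) = −72(1−ω_c)  ⇒  88ω_c = 72  ⇒  ω_c = 9/11
ω_c/ω_r = 9/11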